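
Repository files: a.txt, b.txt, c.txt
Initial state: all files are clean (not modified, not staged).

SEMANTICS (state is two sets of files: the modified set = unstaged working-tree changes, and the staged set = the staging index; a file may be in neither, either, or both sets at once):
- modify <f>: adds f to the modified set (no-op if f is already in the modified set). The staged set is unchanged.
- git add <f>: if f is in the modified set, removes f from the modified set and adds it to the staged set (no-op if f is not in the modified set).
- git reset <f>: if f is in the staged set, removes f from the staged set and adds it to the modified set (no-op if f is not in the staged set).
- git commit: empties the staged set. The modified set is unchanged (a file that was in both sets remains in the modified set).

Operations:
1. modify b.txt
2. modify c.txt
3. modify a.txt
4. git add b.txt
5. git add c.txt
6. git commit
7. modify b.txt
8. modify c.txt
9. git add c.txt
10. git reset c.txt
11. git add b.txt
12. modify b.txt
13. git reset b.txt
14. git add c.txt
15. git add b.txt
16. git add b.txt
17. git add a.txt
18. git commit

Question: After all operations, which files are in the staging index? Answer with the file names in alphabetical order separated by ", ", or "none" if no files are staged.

Answer: none

Derivation:
After op 1 (modify b.txt): modified={b.txt} staged={none}
After op 2 (modify c.txt): modified={b.txt, c.txt} staged={none}
After op 3 (modify a.txt): modified={a.txt, b.txt, c.txt} staged={none}
After op 4 (git add b.txt): modified={a.txt, c.txt} staged={b.txt}
After op 5 (git add c.txt): modified={a.txt} staged={b.txt, c.txt}
After op 6 (git commit): modified={a.txt} staged={none}
After op 7 (modify b.txt): modified={a.txt, b.txt} staged={none}
After op 8 (modify c.txt): modified={a.txt, b.txt, c.txt} staged={none}
After op 9 (git add c.txt): modified={a.txt, b.txt} staged={c.txt}
After op 10 (git reset c.txt): modified={a.txt, b.txt, c.txt} staged={none}
After op 11 (git add b.txt): modified={a.txt, c.txt} staged={b.txt}
After op 12 (modify b.txt): modified={a.txt, b.txt, c.txt} staged={b.txt}
After op 13 (git reset b.txt): modified={a.txt, b.txt, c.txt} staged={none}
After op 14 (git add c.txt): modified={a.txt, b.txt} staged={c.txt}
After op 15 (git add b.txt): modified={a.txt} staged={b.txt, c.txt}
After op 16 (git add b.txt): modified={a.txt} staged={b.txt, c.txt}
After op 17 (git add a.txt): modified={none} staged={a.txt, b.txt, c.txt}
After op 18 (git commit): modified={none} staged={none}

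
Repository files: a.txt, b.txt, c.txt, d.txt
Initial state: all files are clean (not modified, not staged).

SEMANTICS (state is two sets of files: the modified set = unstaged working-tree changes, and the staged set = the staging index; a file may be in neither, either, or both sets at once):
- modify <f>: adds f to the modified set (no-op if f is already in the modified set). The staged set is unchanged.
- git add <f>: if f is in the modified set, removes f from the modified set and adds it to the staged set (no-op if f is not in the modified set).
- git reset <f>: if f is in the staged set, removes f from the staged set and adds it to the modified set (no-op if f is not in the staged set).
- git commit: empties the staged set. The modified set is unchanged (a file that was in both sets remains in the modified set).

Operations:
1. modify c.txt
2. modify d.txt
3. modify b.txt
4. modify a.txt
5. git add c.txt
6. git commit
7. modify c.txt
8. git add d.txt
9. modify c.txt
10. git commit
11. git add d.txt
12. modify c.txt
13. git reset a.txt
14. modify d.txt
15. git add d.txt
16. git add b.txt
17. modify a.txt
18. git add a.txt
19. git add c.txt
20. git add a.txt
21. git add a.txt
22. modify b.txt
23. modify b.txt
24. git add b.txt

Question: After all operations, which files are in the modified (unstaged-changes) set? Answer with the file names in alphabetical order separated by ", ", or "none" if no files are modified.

After op 1 (modify c.txt): modified={c.txt} staged={none}
After op 2 (modify d.txt): modified={c.txt, d.txt} staged={none}
After op 3 (modify b.txt): modified={b.txt, c.txt, d.txt} staged={none}
After op 4 (modify a.txt): modified={a.txt, b.txt, c.txt, d.txt} staged={none}
After op 5 (git add c.txt): modified={a.txt, b.txt, d.txt} staged={c.txt}
After op 6 (git commit): modified={a.txt, b.txt, d.txt} staged={none}
After op 7 (modify c.txt): modified={a.txt, b.txt, c.txt, d.txt} staged={none}
After op 8 (git add d.txt): modified={a.txt, b.txt, c.txt} staged={d.txt}
After op 9 (modify c.txt): modified={a.txt, b.txt, c.txt} staged={d.txt}
After op 10 (git commit): modified={a.txt, b.txt, c.txt} staged={none}
After op 11 (git add d.txt): modified={a.txt, b.txt, c.txt} staged={none}
After op 12 (modify c.txt): modified={a.txt, b.txt, c.txt} staged={none}
After op 13 (git reset a.txt): modified={a.txt, b.txt, c.txt} staged={none}
After op 14 (modify d.txt): modified={a.txt, b.txt, c.txt, d.txt} staged={none}
After op 15 (git add d.txt): modified={a.txt, b.txt, c.txt} staged={d.txt}
After op 16 (git add b.txt): modified={a.txt, c.txt} staged={b.txt, d.txt}
After op 17 (modify a.txt): modified={a.txt, c.txt} staged={b.txt, d.txt}
After op 18 (git add a.txt): modified={c.txt} staged={a.txt, b.txt, d.txt}
After op 19 (git add c.txt): modified={none} staged={a.txt, b.txt, c.txt, d.txt}
After op 20 (git add a.txt): modified={none} staged={a.txt, b.txt, c.txt, d.txt}
After op 21 (git add a.txt): modified={none} staged={a.txt, b.txt, c.txt, d.txt}
After op 22 (modify b.txt): modified={b.txt} staged={a.txt, b.txt, c.txt, d.txt}
After op 23 (modify b.txt): modified={b.txt} staged={a.txt, b.txt, c.txt, d.txt}
After op 24 (git add b.txt): modified={none} staged={a.txt, b.txt, c.txt, d.txt}

Answer: none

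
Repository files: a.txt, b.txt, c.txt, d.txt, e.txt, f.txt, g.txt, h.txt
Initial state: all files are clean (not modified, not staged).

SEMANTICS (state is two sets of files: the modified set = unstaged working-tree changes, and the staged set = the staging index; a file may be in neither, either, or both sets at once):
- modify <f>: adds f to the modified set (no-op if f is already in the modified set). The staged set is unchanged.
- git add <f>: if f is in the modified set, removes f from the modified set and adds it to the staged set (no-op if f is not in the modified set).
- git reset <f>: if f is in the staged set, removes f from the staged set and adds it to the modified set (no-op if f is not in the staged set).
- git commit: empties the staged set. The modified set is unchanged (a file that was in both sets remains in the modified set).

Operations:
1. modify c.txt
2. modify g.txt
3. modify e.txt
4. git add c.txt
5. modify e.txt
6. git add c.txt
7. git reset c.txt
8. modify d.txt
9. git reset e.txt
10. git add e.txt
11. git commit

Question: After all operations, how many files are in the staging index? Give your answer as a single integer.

Answer: 0

Derivation:
After op 1 (modify c.txt): modified={c.txt} staged={none}
After op 2 (modify g.txt): modified={c.txt, g.txt} staged={none}
After op 3 (modify e.txt): modified={c.txt, e.txt, g.txt} staged={none}
After op 4 (git add c.txt): modified={e.txt, g.txt} staged={c.txt}
After op 5 (modify e.txt): modified={e.txt, g.txt} staged={c.txt}
After op 6 (git add c.txt): modified={e.txt, g.txt} staged={c.txt}
After op 7 (git reset c.txt): modified={c.txt, e.txt, g.txt} staged={none}
After op 8 (modify d.txt): modified={c.txt, d.txt, e.txt, g.txt} staged={none}
After op 9 (git reset e.txt): modified={c.txt, d.txt, e.txt, g.txt} staged={none}
After op 10 (git add e.txt): modified={c.txt, d.txt, g.txt} staged={e.txt}
After op 11 (git commit): modified={c.txt, d.txt, g.txt} staged={none}
Final staged set: {none} -> count=0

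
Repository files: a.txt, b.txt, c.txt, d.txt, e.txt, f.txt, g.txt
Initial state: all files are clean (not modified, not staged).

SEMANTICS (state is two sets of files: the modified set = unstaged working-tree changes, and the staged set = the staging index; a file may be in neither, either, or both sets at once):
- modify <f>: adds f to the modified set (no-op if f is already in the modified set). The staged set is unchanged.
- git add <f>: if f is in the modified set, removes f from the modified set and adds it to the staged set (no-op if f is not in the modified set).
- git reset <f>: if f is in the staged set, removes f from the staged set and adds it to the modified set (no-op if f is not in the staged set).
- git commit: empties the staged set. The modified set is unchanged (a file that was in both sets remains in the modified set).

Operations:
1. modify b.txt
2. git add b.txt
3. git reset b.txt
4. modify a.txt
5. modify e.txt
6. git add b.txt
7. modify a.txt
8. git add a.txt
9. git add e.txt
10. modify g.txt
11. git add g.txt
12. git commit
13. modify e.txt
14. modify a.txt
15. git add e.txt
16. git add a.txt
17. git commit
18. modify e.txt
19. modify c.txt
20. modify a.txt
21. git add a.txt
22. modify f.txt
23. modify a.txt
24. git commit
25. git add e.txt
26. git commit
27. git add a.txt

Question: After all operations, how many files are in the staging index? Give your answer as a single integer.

Answer: 1

Derivation:
After op 1 (modify b.txt): modified={b.txt} staged={none}
After op 2 (git add b.txt): modified={none} staged={b.txt}
After op 3 (git reset b.txt): modified={b.txt} staged={none}
After op 4 (modify a.txt): modified={a.txt, b.txt} staged={none}
After op 5 (modify e.txt): modified={a.txt, b.txt, e.txt} staged={none}
After op 6 (git add b.txt): modified={a.txt, e.txt} staged={b.txt}
After op 7 (modify a.txt): modified={a.txt, e.txt} staged={b.txt}
After op 8 (git add a.txt): modified={e.txt} staged={a.txt, b.txt}
After op 9 (git add e.txt): modified={none} staged={a.txt, b.txt, e.txt}
After op 10 (modify g.txt): modified={g.txt} staged={a.txt, b.txt, e.txt}
After op 11 (git add g.txt): modified={none} staged={a.txt, b.txt, e.txt, g.txt}
After op 12 (git commit): modified={none} staged={none}
After op 13 (modify e.txt): modified={e.txt} staged={none}
After op 14 (modify a.txt): modified={a.txt, e.txt} staged={none}
After op 15 (git add e.txt): modified={a.txt} staged={e.txt}
After op 16 (git add a.txt): modified={none} staged={a.txt, e.txt}
After op 17 (git commit): modified={none} staged={none}
After op 18 (modify e.txt): modified={e.txt} staged={none}
After op 19 (modify c.txt): modified={c.txt, e.txt} staged={none}
After op 20 (modify a.txt): modified={a.txt, c.txt, e.txt} staged={none}
After op 21 (git add a.txt): modified={c.txt, e.txt} staged={a.txt}
After op 22 (modify f.txt): modified={c.txt, e.txt, f.txt} staged={a.txt}
After op 23 (modify a.txt): modified={a.txt, c.txt, e.txt, f.txt} staged={a.txt}
After op 24 (git commit): modified={a.txt, c.txt, e.txt, f.txt} staged={none}
After op 25 (git add e.txt): modified={a.txt, c.txt, f.txt} staged={e.txt}
After op 26 (git commit): modified={a.txt, c.txt, f.txt} staged={none}
After op 27 (git add a.txt): modified={c.txt, f.txt} staged={a.txt}
Final staged set: {a.txt} -> count=1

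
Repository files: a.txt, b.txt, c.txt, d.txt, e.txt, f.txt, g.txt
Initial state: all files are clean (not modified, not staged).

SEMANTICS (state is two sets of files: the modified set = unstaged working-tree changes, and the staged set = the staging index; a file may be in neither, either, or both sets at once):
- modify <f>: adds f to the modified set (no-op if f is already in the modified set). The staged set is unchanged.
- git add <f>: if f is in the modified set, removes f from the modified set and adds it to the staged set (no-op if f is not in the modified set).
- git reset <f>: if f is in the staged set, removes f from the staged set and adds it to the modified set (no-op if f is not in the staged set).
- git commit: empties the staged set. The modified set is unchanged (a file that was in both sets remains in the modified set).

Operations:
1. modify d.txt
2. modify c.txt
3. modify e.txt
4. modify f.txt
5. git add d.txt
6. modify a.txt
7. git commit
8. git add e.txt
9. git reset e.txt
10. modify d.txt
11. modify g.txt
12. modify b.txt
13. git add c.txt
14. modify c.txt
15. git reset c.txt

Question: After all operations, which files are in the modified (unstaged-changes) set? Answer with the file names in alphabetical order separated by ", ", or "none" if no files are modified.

Answer: a.txt, b.txt, c.txt, d.txt, e.txt, f.txt, g.txt

Derivation:
After op 1 (modify d.txt): modified={d.txt} staged={none}
After op 2 (modify c.txt): modified={c.txt, d.txt} staged={none}
After op 3 (modify e.txt): modified={c.txt, d.txt, e.txt} staged={none}
After op 4 (modify f.txt): modified={c.txt, d.txt, e.txt, f.txt} staged={none}
After op 5 (git add d.txt): modified={c.txt, e.txt, f.txt} staged={d.txt}
After op 6 (modify a.txt): modified={a.txt, c.txt, e.txt, f.txt} staged={d.txt}
After op 7 (git commit): modified={a.txt, c.txt, e.txt, f.txt} staged={none}
After op 8 (git add e.txt): modified={a.txt, c.txt, f.txt} staged={e.txt}
After op 9 (git reset e.txt): modified={a.txt, c.txt, e.txt, f.txt} staged={none}
After op 10 (modify d.txt): modified={a.txt, c.txt, d.txt, e.txt, f.txt} staged={none}
After op 11 (modify g.txt): modified={a.txt, c.txt, d.txt, e.txt, f.txt, g.txt} staged={none}
After op 12 (modify b.txt): modified={a.txt, b.txt, c.txt, d.txt, e.txt, f.txt, g.txt} staged={none}
After op 13 (git add c.txt): modified={a.txt, b.txt, d.txt, e.txt, f.txt, g.txt} staged={c.txt}
After op 14 (modify c.txt): modified={a.txt, b.txt, c.txt, d.txt, e.txt, f.txt, g.txt} staged={c.txt}
After op 15 (git reset c.txt): modified={a.txt, b.txt, c.txt, d.txt, e.txt, f.txt, g.txt} staged={none}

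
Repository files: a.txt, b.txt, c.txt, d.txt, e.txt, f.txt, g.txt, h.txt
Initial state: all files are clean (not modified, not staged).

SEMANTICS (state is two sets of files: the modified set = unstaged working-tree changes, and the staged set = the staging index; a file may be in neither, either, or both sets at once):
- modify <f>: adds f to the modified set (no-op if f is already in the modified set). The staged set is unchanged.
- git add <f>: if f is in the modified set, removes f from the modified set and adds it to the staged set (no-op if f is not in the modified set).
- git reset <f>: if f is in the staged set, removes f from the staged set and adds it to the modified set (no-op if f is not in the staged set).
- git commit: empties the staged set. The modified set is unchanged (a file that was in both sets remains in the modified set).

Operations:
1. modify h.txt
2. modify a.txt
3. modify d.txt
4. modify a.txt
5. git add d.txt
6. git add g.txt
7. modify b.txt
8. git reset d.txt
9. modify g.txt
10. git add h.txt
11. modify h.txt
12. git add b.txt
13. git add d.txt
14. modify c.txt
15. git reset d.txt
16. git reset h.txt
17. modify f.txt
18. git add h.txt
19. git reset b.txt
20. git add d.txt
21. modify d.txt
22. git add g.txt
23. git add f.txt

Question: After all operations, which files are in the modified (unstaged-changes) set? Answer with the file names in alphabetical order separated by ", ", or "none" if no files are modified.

Answer: a.txt, b.txt, c.txt, d.txt

Derivation:
After op 1 (modify h.txt): modified={h.txt} staged={none}
After op 2 (modify a.txt): modified={a.txt, h.txt} staged={none}
After op 3 (modify d.txt): modified={a.txt, d.txt, h.txt} staged={none}
After op 4 (modify a.txt): modified={a.txt, d.txt, h.txt} staged={none}
After op 5 (git add d.txt): modified={a.txt, h.txt} staged={d.txt}
After op 6 (git add g.txt): modified={a.txt, h.txt} staged={d.txt}
After op 7 (modify b.txt): modified={a.txt, b.txt, h.txt} staged={d.txt}
After op 8 (git reset d.txt): modified={a.txt, b.txt, d.txt, h.txt} staged={none}
After op 9 (modify g.txt): modified={a.txt, b.txt, d.txt, g.txt, h.txt} staged={none}
After op 10 (git add h.txt): modified={a.txt, b.txt, d.txt, g.txt} staged={h.txt}
After op 11 (modify h.txt): modified={a.txt, b.txt, d.txt, g.txt, h.txt} staged={h.txt}
After op 12 (git add b.txt): modified={a.txt, d.txt, g.txt, h.txt} staged={b.txt, h.txt}
After op 13 (git add d.txt): modified={a.txt, g.txt, h.txt} staged={b.txt, d.txt, h.txt}
After op 14 (modify c.txt): modified={a.txt, c.txt, g.txt, h.txt} staged={b.txt, d.txt, h.txt}
After op 15 (git reset d.txt): modified={a.txt, c.txt, d.txt, g.txt, h.txt} staged={b.txt, h.txt}
After op 16 (git reset h.txt): modified={a.txt, c.txt, d.txt, g.txt, h.txt} staged={b.txt}
After op 17 (modify f.txt): modified={a.txt, c.txt, d.txt, f.txt, g.txt, h.txt} staged={b.txt}
After op 18 (git add h.txt): modified={a.txt, c.txt, d.txt, f.txt, g.txt} staged={b.txt, h.txt}
After op 19 (git reset b.txt): modified={a.txt, b.txt, c.txt, d.txt, f.txt, g.txt} staged={h.txt}
After op 20 (git add d.txt): modified={a.txt, b.txt, c.txt, f.txt, g.txt} staged={d.txt, h.txt}
After op 21 (modify d.txt): modified={a.txt, b.txt, c.txt, d.txt, f.txt, g.txt} staged={d.txt, h.txt}
After op 22 (git add g.txt): modified={a.txt, b.txt, c.txt, d.txt, f.txt} staged={d.txt, g.txt, h.txt}
After op 23 (git add f.txt): modified={a.txt, b.txt, c.txt, d.txt} staged={d.txt, f.txt, g.txt, h.txt}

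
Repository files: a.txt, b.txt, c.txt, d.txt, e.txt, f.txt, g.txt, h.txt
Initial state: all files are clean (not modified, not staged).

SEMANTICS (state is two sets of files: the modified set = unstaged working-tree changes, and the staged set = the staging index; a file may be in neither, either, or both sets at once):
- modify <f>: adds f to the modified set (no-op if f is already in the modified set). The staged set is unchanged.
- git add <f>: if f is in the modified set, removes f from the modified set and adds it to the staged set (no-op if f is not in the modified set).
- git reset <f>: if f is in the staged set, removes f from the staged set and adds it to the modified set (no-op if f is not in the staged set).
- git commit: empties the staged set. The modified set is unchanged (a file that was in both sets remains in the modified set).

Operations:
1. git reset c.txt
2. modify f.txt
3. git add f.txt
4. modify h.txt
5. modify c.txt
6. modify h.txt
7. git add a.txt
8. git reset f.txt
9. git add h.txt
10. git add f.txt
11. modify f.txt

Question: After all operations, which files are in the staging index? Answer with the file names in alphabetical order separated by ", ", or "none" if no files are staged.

Answer: f.txt, h.txt

Derivation:
After op 1 (git reset c.txt): modified={none} staged={none}
After op 2 (modify f.txt): modified={f.txt} staged={none}
After op 3 (git add f.txt): modified={none} staged={f.txt}
After op 4 (modify h.txt): modified={h.txt} staged={f.txt}
After op 5 (modify c.txt): modified={c.txt, h.txt} staged={f.txt}
After op 6 (modify h.txt): modified={c.txt, h.txt} staged={f.txt}
After op 7 (git add a.txt): modified={c.txt, h.txt} staged={f.txt}
After op 8 (git reset f.txt): modified={c.txt, f.txt, h.txt} staged={none}
After op 9 (git add h.txt): modified={c.txt, f.txt} staged={h.txt}
After op 10 (git add f.txt): modified={c.txt} staged={f.txt, h.txt}
After op 11 (modify f.txt): modified={c.txt, f.txt} staged={f.txt, h.txt}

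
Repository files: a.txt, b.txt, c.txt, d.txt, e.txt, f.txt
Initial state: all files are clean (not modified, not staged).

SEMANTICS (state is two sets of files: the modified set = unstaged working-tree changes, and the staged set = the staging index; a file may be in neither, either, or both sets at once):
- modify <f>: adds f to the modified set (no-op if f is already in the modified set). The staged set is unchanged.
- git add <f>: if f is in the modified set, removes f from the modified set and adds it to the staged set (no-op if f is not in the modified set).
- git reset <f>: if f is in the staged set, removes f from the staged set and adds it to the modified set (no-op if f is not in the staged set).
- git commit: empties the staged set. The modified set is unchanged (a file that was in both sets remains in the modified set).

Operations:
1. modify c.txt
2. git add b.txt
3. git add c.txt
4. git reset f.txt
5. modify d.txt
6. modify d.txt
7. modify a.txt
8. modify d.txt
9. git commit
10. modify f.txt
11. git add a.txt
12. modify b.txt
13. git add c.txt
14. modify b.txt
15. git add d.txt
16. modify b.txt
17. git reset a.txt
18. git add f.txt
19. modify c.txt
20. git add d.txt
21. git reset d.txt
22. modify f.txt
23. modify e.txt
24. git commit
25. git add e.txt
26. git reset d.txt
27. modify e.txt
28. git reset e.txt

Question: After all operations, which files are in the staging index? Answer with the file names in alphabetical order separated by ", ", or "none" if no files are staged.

Answer: none

Derivation:
After op 1 (modify c.txt): modified={c.txt} staged={none}
After op 2 (git add b.txt): modified={c.txt} staged={none}
After op 3 (git add c.txt): modified={none} staged={c.txt}
After op 4 (git reset f.txt): modified={none} staged={c.txt}
After op 5 (modify d.txt): modified={d.txt} staged={c.txt}
After op 6 (modify d.txt): modified={d.txt} staged={c.txt}
After op 7 (modify a.txt): modified={a.txt, d.txt} staged={c.txt}
After op 8 (modify d.txt): modified={a.txt, d.txt} staged={c.txt}
After op 9 (git commit): modified={a.txt, d.txt} staged={none}
After op 10 (modify f.txt): modified={a.txt, d.txt, f.txt} staged={none}
After op 11 (git add a.txt): modified={d.txt, f.txt} staged={a.txt}
After op 12 (modify b.txt): modified={b.txt, d.txt, f.txt} staged={a.txt}
After op 13 (git add c.txt): modified={b.txt, d.txt, f.txt} staged={a.txt}
After op 14 (modify b.txt): modified={b.txt, d.txt, f.txt} staged={a.txt}
After op 15 (git add d.txt): modified={b.txt, f.txt} staged={a.txt, d.txt}
After op 16 (modify b.txt): modified={b.txt, f.txt} staged={a.txt, d.txt}
After op 17 (git reset a.txt): modified={a.txt, b.txt, f.txt} staged={d.txt}
After op 18 (git add f.txt): modified={a.txt, b.txt} staged={d.txt, f.txt}
After op 19 (modify c.txt): modified={a.txt, b.txt, c.txt} staged={d.txt, f.txt}
After op 20 (git add d.txt): modified={a.txt, b.txt, c.txt} staged={d.txt, f.txt}
After op 21 (git reset d.txt): modified={a.txt, b.txt, c.txt, d.txt} staged={f.txt}
After op 22 (modify f.txt): modified={a.txt, b.txt, c.txt, d.txt, f.txt} staged={f.txt}
After op 23 (modify e.txt): modified={a.txt, b.txt, c.txt, d.txt, e.txt, f.txt} staged={f.txt}
After op 24 (git commit): modified={a.txt, b.txt, c.txt, d.txt, e.txt, f.txt} staged={none}
After op 25 (git add e.txt): modified={a.txt, b.txt, c.txt, d.txt, f.txt} staged={e.txt}
After op 26 (git reset d.txt): modified={a.txt, b.txt, c.txt, d.txt, f.txt} staged={e.txt}
After op 27 (modify e.txt): modified={a.txt, b.txt, c.txt, d.txt, e.txt, f.txt} staged={e.txt}
After op 28 (git reset e.txt): modified={a.txt, b.txt, c.txt, d.txt, e.txt, f.txt} staged={none}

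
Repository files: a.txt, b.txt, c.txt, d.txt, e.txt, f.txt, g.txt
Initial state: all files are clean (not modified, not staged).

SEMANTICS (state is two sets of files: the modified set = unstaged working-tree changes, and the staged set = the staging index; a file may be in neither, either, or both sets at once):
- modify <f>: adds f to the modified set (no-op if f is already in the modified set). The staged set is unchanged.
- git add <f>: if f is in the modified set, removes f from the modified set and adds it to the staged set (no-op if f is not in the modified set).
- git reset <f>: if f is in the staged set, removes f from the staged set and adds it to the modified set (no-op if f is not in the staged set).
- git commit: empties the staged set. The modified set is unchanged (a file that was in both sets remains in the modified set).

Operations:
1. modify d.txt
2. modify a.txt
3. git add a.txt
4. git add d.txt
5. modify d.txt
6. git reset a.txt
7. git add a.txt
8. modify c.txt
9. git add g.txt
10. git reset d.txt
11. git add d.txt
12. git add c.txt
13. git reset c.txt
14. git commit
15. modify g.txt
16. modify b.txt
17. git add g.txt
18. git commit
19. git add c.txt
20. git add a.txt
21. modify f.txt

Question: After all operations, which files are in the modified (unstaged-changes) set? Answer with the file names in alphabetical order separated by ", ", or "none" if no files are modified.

Answer: b.txt, f.txt

Derivation:
After op 1 (modify d.txt): modified={d.txt} staged={none}
After op 2 (modify a.txt): modified={a.txt, d.txt} staged={none}
After op 3 (git add a.txt): modified={d.txt} staged={a.txt}
After op 4 (git add d.txt): modified={none} staged={a.txt, d.txt}
After op 5 (modify d.txt): modified={d.txt} staged={a.txt, d.txt}
After op 6 (git reset a.txt): modified={a.txt, d.txt} staged={d.txt}
After op 7 (git add a.txt): modified={d.txt} staged={a.txt, d.txt}
After op 8 (modify c.txt): modified={c.txt, d.txt} staged={a.txt, d.txt}
After op 9 (git add g.txt): modified={c.txt, d.txt} staged={a.txt, d.txt}
After op 10 (git reset d.txt): modified={c.txt, d.txt} staged={a.txt}
After op 11 (git add d.txt): modified={c.txt} staged={a.txt, d.txt}
After op 12 (git add c.txt): modified={none} staged={a.txt, c.txt, d.txt}
After op 13 (git reset c.txt): modified={c.txt} staged={a.txt, d.txt}
After op 14 (git commit): modified={c.txt} staged={none}
After op 15 (modify g.txt): modified={c.txt, g.txt} staged={none}
After op 16 (modify b.txt): modified={b.txt, c.txt, g.txt} staged={none}
After op 17 (git add g.txt): modified={b.txt, c.txt} staged={g.txt}
After op 18 (git commit): modified={b.txt, c.txt} staged={none}
After op 19 (git add c.txt): modified={b.txt} staged={c.txt}
After op 20 (git add a.txt): modified={b.txt} staged={c.txt}
After op 21 (modify f.txt): modified={b.txt, f.txt} staged={c.txt}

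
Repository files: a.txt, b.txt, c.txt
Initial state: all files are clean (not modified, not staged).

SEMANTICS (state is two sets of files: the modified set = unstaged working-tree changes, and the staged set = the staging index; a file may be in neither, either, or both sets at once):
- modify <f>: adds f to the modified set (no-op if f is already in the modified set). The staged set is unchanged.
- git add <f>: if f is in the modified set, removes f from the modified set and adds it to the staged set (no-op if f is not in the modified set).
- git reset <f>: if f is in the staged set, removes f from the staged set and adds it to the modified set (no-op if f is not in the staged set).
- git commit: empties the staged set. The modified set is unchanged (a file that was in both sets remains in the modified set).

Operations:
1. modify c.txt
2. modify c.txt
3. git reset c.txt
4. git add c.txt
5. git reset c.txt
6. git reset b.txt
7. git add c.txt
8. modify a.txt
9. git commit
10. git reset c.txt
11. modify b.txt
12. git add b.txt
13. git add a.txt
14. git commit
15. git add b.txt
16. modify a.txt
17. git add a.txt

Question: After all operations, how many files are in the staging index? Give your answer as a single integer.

Answer: 1

Derivation:
After op 1 (modify c.txt): modified={c.txt} staged={none}
After op 2 (modify c.txt): modified={c.txt} staged={none}
After op 3 (git reset c.txt): modified={c.txt} staged={none}
After op 4 (git add c.txt): modified={none} staged={c.txt}
After op 5 (git reset c.txt): modified={c.txt} staged={none}
After op 6 (git reset b.txt): modified={c.txt} staged={none}
After op 7 (git add c.txt): modified={none} staged={c.txt}
After op 8 (modify a.txt): modified={a.txt} staged={c.txt}
After op 9 (git commit): modified={a.txt} staged={none}
After op 10 (git reset c.txt): modified={a.txt} staged={none}
After op 11 (modify b.txt): modified={a.txt, b.txt} staged={none}
After op 12 (git add b.txt): modified={a.txt} staged={b.txt}
After op 13 (git add a.txt): modified={none} staged={a.txt, b.txt}
After op 14 (git commit): modified={none} staged={none}
After op 15 (git add b.txt): modified={none} staged={none}
After op 16 (modify a.txt): modified={a.txt} staged={none}
After op 17 (git add a.txt): modified={none} staged={a.txt}
Final staged set: {a.txt} -> count=1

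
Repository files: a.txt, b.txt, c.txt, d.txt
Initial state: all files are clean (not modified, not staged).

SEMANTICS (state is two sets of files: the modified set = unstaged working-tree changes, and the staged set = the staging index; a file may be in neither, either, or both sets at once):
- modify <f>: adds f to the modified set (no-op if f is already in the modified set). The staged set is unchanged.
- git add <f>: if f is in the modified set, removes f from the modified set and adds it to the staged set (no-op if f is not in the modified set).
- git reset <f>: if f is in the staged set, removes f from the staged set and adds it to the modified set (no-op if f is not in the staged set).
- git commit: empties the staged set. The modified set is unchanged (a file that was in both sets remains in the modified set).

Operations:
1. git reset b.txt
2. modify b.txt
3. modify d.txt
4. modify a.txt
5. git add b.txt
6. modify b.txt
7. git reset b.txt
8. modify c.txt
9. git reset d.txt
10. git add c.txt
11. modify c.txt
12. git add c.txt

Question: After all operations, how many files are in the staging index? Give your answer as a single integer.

Answer: 1

Derivation:
After op 1 (git reset b.txt): modified={none} staged={none}
After op 2 (modify b.txt): modified={b.txt} staged={none}
After op 3 (modify d.txt): modified={b.txt, d.txt} staged={none}
After op 4 (modify a.txt): modified={a.txt, b.txt, d.txt} staged={none}
After op 5 (git add b.txt): modified={a.txt, d.txt} staged={b.txt}
After op 6 (modify b.txt): modified={a.txt, b.txt, d.txt} staged={b.txt}
After op 7 (git reset b.txt): modified={a.txt, b.txt, d.txt} staged={none}
After op 8 (modify c.txt): modified={a.txt, b.txt, c.txt, d.txt} staged={none}
After op 9 (git reset d.txt): modified={a.txt, b.txt, c.txt, d.txt} staged={none}
After op 10 (git add c.txt): modified={a.txt, b.txt, d.txt} staged={c.txt}
After op 11 (modify c.txt): modified={a.txt, b.txt, c.txt, d.txt} staged={c.txt}
After op 12 (git add c.txt): modified={a.txt, b.txt, d.txt} staged={c.txt}
Final staged set: {c.txt} -> count=1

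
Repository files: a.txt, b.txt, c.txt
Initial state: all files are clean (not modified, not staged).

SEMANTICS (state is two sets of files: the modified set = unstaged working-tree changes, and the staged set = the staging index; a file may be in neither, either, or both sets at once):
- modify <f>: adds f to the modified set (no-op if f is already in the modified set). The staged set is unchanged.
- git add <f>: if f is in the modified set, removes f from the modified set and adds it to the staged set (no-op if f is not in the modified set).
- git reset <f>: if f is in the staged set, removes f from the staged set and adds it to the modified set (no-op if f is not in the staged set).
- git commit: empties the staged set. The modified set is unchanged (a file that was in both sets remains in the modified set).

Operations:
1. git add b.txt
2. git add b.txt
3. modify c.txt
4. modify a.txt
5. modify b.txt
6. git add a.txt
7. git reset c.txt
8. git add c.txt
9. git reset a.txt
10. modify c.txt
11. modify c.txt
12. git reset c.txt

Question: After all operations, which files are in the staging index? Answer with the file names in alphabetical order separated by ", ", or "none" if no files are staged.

Answer: none

Derivation:
After op 1 (git add b.txt): modified={none} staged={none}
After op 2 (git add b.txt): modified={none} staged={none}
After op 3 (modify c.txt): modified={c.txt} staged={none}
After op 4 (modify a.txt): modified={a.txt, c.txt} staged={none}
After op 5 (modify b.txt): modified={a.txt, b.txt, c.txt} staged={none}
After op 6 (git add a.txt): modified={b.txt, c.txt} staged={a.txt}
After op 7 (git reset c.txt): modified={b.txt, c.txt} staged={a.txt}
After op 8 (git add c.txt): modified={b.txt} staged={a.txt, c.txt}
After op 9 (git reset a.txt): modified={a.txt, b.txt} staged={c.txt}
After op 10 (modify c.txt): modified={a.txt, b.txt, c.txt} staged={c.txt}
After op 11 (modify c.txt): modified={a.txt, b.txt, c.txt} staged={c.txt}
After op 12 (git reset c.txt): modified={a.txt, b.txt, c.txt} staged={none}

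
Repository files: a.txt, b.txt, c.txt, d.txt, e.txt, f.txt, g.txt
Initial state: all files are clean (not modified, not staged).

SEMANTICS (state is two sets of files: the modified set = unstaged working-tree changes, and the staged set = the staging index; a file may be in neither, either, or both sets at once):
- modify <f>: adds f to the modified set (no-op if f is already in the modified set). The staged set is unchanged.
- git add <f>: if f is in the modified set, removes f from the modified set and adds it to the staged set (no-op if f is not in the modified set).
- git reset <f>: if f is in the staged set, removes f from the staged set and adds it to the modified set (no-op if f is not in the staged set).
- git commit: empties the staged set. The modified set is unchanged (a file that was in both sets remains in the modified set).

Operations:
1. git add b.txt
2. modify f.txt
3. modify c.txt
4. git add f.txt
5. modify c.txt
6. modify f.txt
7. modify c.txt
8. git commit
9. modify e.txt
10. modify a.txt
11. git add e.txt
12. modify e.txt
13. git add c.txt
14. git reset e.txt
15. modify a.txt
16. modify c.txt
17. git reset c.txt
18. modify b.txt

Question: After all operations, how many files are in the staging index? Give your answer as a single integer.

Answer: 0

Derivation:
After op 1 (git add b.txt): modified={none} staged={none}
After op 2 (modify f.txt): modified={f.txt} staged={none}
After op 3 (modify c.txt): modified={c.txt, f.txt} staged={none}
After op 4 (git add f.txt): modified={c.txt} staged={f.txt}
After op 5 (modify c.txt): modified={c.txt} staged={f.txt}
After op 6 (modify f.txt): modified={c.txt, f.txt} staged={f.txt}
After op 7 (modify c.txt): modified={c.txt, f.txt} staged={f.txt}
After op 8 (git commit): modified={c.txt, f.txt} staged={none}
After op 9 (modify e.txt): modified={c.txt, e.txt, f.txt} staged={none}
After op 10 (modify a.txt): modified={a.txt, c.txt, e.txt, f.txt} staged={none}
After op 11 (git add e.txt): modified={a.txt, c.txt, f.txt} staged={e.txt}
After op 12 (modify e.txt): modified={a.txt, c.txt, e.txt, f.txt} staged={e.txt}
After op 13 (git add c.txt): modified={a.txt, e.txt, f.txt} staged={c.txt, e.txt}
After op 14 (git reset e.txt): modified={a.txt, e.txt, f.txt} staged={c.txt}
After op 15 (modify a.txt): modified={a.txt, e.txt, f.txt} staged={c.txt}
After op 16 (modify c.txt): modified={a.txt, c.txt, e.txt, f.txt} staged={c.txt}
After op 17 (git reset c.txt): modified={a.txt, c.txt, e.txt, f.txt} staged={none}
After op 18 (modify b.txt): modified={a.txt, b.txt, c.txt, e.txt, f.txt} staged={none}
Final staged set: {none} -> count=0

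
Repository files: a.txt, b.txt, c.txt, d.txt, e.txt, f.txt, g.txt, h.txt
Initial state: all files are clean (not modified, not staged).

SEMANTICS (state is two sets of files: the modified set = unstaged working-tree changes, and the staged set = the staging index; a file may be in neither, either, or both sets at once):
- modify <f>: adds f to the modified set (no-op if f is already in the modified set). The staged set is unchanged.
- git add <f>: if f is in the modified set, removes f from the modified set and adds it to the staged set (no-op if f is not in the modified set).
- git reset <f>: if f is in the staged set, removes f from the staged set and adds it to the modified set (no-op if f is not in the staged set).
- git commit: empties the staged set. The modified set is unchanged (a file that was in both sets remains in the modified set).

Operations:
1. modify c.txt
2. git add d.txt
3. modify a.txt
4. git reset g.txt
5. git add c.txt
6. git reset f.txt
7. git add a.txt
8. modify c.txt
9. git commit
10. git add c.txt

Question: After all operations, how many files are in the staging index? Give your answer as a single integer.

Answer: 1

Derivation:
After op 1 (modify c.txt): modified={c.txt} staged={none}
After op 2 (git add d.txt): modified={c.txt} staged={none}
After op 3 (modify a.txt): modified={a.txt, c.txt} staged={none}
After op 4 (git reset g.txt): modified={a.txt, c.txt} staged={none}
After op 5 (git add c.txt): modified={a.txt} staged={c.txt}
After op 6 (git reset f.txt): modified={a.txt} staged={c.txt}
After op 7 (git add a.txt): modified={none} staged={a.txt, c.txt}
After op 8 (modify c.txt): modified={c.txt} staged={a.txt, c.txt}
After op 9 (git commit): modified={c.txt} staged={none}
After op 10 (git add c.txt): modified={none} staged={c.txt}
Final staged set: {c.txt} -> count=1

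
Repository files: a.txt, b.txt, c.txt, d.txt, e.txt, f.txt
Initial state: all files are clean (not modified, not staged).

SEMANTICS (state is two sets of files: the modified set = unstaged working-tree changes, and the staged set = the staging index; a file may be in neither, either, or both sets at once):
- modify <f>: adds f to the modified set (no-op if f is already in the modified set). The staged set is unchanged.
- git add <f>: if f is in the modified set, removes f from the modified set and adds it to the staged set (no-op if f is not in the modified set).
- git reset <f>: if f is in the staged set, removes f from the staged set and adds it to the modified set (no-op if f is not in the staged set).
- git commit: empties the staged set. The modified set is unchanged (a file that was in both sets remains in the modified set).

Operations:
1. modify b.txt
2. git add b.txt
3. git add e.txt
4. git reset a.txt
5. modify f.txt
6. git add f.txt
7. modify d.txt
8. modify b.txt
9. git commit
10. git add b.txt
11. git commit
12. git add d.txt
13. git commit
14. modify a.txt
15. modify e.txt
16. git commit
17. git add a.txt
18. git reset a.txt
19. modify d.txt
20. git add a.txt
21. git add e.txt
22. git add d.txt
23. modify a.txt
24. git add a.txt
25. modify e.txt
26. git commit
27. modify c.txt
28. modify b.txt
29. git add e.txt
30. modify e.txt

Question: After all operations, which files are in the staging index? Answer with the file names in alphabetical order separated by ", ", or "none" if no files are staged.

After op 1 (modify b.txt): modified={b.txt} staged={none}
After op 2 (git add b.txt): modified={none} staged={b.txt}
After op 3 (git add e.txt): modified={none} staged={b.txt}
After op 4 (git reset a.txt): modified={none} staged={b.txt}
After op 5 (modify f.txt): modified={f.txt} staged={b.txt}
After op 6 (git add f.txt): modified={none} staged={b.txt, f.txt}
After op 7 (modify d.txt): modified={d.txt} staged={b.txt, f.txt}
After op 8 (modify b.txt): modified={b.txt, d.txt} staged={b.txt, f.txt}
After op 9 (git commit): modified={b.txt, d.txt} staged={none}
After op 10 (git add b.txt): modified={d.txt} staged={b.txt}
After op 11 (git commit): modified={d.txt} staged={none}
After op 12 (git add d.txt): modified={none} staged={d.txt}
After op 13 (git commit): modified={none} staged={none}
After op 14 (modify a.txt): modified={a.txt} staged={none}
After op 15 (modify e.txt): modified={a.txt, e.txt} staged={none}
After op 16 (git commit): modified={a.txt, e.txt} staged={none}
After op 17 (git add a.txt): modified={e.txt} staged={a.txt}
After op 18 (git reset a.txt): modified={a.txt, e.txt} staged={none}
After op 19 (modify d.txt): modified={a.txt, d.txt, e.txt} staged={none}
After op 20 (git add a.txt): modified={d.txt, e.txt} staged={a.txt}
After op 21 (git add e.txt): modified={d.txt} staged={a.txt, e.txt}
After op 22 (git add d.txt): modified={none} staged={a.txt, d.txt, e.txt}
After op 23 (modify a.txt): modified={a.txt} staged={a.txt, d.txt, e.txt}
After op 24 (git add a.txt): modified={none} staged={a.txt, d.txt, e.txt}
After op 25 (modify e.txt): modified={e.txt} staged={a.txt, d.txt, e.txt}
After op 26 (git commit): modified={e.txt} staged={none}
After op 27 (modify c.txt): modified={c.txt, e.txt} staged={none}
After op 28 (modify b.txt): modified={b.txt, c.txt, e.txt} staged={none}
After op 29 (git add e.txt): modified={b.txt, c.txt} staged={e.txt}
After op 30 (modify e.txt): modified={b.txt, c.txt, e.txt} staged={e.txt}

Answer: e.txt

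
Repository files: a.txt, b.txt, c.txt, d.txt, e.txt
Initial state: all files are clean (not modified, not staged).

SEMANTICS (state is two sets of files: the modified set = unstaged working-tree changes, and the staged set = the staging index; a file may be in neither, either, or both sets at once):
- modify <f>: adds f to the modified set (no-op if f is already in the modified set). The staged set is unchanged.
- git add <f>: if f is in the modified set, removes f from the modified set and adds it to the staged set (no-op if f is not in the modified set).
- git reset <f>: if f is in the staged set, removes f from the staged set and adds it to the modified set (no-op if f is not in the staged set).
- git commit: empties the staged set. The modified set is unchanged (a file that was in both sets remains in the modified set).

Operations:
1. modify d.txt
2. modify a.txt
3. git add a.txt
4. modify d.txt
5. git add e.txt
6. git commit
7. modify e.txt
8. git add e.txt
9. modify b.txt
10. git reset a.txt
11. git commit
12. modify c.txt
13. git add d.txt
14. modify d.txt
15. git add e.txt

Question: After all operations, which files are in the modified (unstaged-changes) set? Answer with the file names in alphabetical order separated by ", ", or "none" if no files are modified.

After op 1 (modify d.txt): modified={d.txt} staged={none}
After op 2 (modify a.txt): modified={a.txt, d.txt} staged={none}
After op 3 (git add a.txt): modified={d.txt} staged={a.txt}
After op 4 (modify d.txt): modified={d.txt} staged={a.txt}
After op 5 (git add e.txt): modified={d.txt} staged={a.txt}
After op 6 (git commit): modified={d.txt} staged={none}
After op 7 (modify e.txt): modified={d.txt, e.txt} staged={none}
After op 8 (git add e.txt): modified={d.txt} staged={e.txt}
After op 9 (modify b.txt): modified={b.txt, d.txt} staged={e.txt}
After op 10 (git reset a.txt): modified={b.txt, d.txt} staged={e.txt}
After op 11 (git commit): modified={b.txt, d.txt} staged={none}
After op 12 (modify c.txt): modified={b.txt, c.txt, d.txt} staged={none}
After op 13 (git add d.txt): modified={b.txt, c.txt} staged={d.txt}
After op 14 (modify d.txt): modified={b.txt, c.txt, d.txt} staged={d.txt}
After op 15 (git add e.txt): modified={b.txt, c.txt, d.txt} staged={d.txt}

Answer: b.txt, c.txt, d.txt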